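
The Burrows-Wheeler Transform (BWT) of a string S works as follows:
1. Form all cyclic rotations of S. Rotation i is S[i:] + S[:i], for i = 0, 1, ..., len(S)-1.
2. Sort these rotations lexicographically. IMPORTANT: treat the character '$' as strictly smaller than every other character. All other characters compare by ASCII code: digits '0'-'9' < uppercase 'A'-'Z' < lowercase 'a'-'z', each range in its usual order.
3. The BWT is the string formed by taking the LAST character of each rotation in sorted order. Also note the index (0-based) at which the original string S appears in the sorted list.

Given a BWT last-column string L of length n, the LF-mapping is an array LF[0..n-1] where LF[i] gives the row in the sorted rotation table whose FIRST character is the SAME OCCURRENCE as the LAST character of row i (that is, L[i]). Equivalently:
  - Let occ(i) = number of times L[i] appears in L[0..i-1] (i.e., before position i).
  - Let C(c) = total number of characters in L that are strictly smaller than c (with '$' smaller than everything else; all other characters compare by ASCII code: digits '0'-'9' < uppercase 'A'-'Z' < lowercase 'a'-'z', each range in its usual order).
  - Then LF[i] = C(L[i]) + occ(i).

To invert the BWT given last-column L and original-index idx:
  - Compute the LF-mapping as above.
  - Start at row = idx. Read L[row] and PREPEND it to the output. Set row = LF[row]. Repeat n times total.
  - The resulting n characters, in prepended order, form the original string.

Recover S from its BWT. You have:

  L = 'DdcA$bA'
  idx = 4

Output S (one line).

LF mapping: 3 6 5 1 0 4 2
Walk LF starting at row 4, prepending L[row]:
  step 1: row=4, L[4]='$', prepend. Next row=LF[4]=0
  step 2: row=0, L[0]='D', prepend. Next row=LF[0]=3
  step 3: row=3, L[3]='A', prepend. Next row=LF[3]=1
  step 4: row=1, L[1]='d', prepend. Next row=LF[1]=6
  step 5: row=6, L[6]='A', prepend. Next row=LF[6]=2
  step 6: row=2, L[2]='c', prepend. Next row=LF[2]=5
  step 7: row=5, L[5]='b', prepend. Next row=LF[5]=4
Reversed output: bcAdAD$

Answer: bcAdAD$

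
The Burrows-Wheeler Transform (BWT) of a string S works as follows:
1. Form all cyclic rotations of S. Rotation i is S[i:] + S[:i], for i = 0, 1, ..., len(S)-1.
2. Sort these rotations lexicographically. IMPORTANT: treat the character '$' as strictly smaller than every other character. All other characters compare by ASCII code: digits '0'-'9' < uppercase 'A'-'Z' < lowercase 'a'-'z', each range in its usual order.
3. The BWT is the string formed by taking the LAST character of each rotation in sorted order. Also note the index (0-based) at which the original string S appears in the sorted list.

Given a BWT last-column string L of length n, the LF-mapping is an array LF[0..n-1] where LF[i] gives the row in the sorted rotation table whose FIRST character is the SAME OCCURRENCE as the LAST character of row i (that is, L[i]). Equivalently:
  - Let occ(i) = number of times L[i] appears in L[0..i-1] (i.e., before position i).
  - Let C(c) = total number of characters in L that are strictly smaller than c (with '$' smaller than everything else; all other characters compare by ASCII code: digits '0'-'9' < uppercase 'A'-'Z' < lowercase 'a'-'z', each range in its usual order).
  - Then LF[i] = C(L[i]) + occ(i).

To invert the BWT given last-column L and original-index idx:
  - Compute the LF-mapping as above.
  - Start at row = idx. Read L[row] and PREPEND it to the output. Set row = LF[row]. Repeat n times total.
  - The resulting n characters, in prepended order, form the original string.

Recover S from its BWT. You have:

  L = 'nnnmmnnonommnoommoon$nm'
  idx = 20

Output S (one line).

LF mapping: 8 9 10 1 2 11 12 17 13 18 3 4 14 19 20 5 6 21 22 15 0 16 7
Walk LF starting at row 20, prepending L[row]:
  step 1: row=20, L[20]='$', prepend. Next row=LF[20]=0
  step 2: row=0, L[0]='n', prepend. Next row=LF[0]=8
  step 3: row=8, L[8]='n', prepend. Next row=LF[8]=13
  step 4: row=13, L[13]='o', prepend. Next row=LF[13]=19
  step 5: row=19, L[19]='n', prepend. Next row=LF[19]=15
  step 6: row=15, L[15]='m', prepend. Next row=LF[15]=5
  step 7: row=5, L[5]='n', prepend. Next row=LF[5]=11
  step 8: row=11, L[11]='m', prepend. Next row=LF[11]=4
  step 9: row=4, L[4]='m', prepend. Next row=LF[4]=2
  step 10: row=2, L[2]='n', prepend. Next row=LF[2]=10
  step 11: row=10, L[10]='m', prepend. Next row=LF[10]=3
  step 12: row=3, L[3]='m', prepend. Next row=LF[3]=1
  step 13: row=1, L[1]='n', prepend. Next row=LF[1]=9
  step 14: row=9, L[9]='o', prepend. Next row=LF[9]=18
  step 15: row=18, L[18]='o', prepend. Next row=LF[18]=22
  step 16: row=22, L[22]='m', prepend. Next row=LF[22]=7
  step 17: row=7, L[7]='o', prepend. Next row=LF[7]=17
  step 18: row=17, L[17]='o', prepend. Next row=LF[17]=21
  step 19: row=21, L[21]='n', prepend. Next row=LF[21]=16
  step 20: row=16, L[16]='m', prepend. Next row=LF[16]=6
  step 21: row=6, L[6]='n', prepend. Next row=LF[6]=12
  step 22: row=12, L[12]='n', prepend. Next row=LF[12]=14
  step 23: row=14, L[14]='o', prepend. Next row=LF[14]=20
Reversed output: onnmnoomoonmmnmmnmnonn$

Answer: onnmnoomoonmmnmmnmnonn$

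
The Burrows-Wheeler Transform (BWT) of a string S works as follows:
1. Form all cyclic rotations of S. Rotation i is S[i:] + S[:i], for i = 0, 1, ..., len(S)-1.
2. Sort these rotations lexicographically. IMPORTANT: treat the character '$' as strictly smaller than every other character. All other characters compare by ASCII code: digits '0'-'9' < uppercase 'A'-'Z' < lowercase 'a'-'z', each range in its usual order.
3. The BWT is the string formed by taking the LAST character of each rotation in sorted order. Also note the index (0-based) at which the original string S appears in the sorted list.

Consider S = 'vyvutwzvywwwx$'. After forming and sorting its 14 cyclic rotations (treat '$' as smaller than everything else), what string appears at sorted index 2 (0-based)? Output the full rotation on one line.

All 14 rotations (rotation i = S[i:]+S[:i]):
  rot[0] = vyvutwzvywwwx$
  rot[1] = yvutwzvywwwx$v
  rot[2] = vutwzvywwwx$vy
  rot[3] = utwzvywwwx$vyv
  rot[4] = twzvywwwx$vyvu
  rot[5] = wzvywwwx$vyvut
  rot[6] = zvywwwx$vyvutw
  rot[7] = vywwwx$vyvutwz
  rot[8] = ywwwx$vyvutwzv
  rot[9] = wwwx$vyvutwzvy
  rot[10] = wwx$vyvutwzvyw
  rot[11] = wx$vyvutwzvyww
  rot[12] = x$vyvutwzvywww
  rot[13] = $vyvutwzvywwwx
Sorted (with $ < everything):
  sorted[0] = $vyvutwzvywwwx
  sorted[1] = twzvywwwx$vyvu
  sorted[2] = utwzvywwwx$vyv
  sorted[3] = vutwzvywwwx$vy
  sorted[4] = vyvutwzvywwwx$
  sorted[5] = vywwwx$vyvutwz
  sorted[6] = wwwx$vyvutwzvy
  sorted[7] = wwx$vyvutwzvyw
  sorted[8] = wx$vyvutwzvyww
  sorted[9] = wzvywwwx$vyvut
  sorted[10] = x$vyvutwzvywww
  sorted[11] = yvutwzvywwwx$v
  sorted[12] = ywwwx$vyvutwzv
  sorted[13] = zvywwwx$vyvutw
sorted[2] = utwzvywwwx$vyv

Answer: utwzvywwwx$vyv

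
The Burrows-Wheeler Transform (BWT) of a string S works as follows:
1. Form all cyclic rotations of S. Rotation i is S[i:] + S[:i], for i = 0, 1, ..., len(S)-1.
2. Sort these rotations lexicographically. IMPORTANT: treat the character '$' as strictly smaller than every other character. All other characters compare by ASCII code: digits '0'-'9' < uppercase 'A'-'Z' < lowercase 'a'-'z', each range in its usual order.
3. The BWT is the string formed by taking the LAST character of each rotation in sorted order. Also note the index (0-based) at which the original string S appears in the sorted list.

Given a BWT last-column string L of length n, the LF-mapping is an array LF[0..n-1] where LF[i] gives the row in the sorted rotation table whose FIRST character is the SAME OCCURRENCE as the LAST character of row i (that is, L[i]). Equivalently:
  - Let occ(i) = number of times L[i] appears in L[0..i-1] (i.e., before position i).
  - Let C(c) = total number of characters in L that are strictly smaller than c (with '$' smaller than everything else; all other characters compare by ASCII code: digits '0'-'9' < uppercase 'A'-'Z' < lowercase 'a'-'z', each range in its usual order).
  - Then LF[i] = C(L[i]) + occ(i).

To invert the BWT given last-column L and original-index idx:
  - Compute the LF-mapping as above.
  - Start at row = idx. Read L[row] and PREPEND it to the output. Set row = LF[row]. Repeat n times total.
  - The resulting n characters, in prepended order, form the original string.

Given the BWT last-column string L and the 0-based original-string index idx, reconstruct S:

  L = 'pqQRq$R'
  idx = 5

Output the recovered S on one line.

LF mapping: 4 5 1 2 6 0 3
Walk LF starting at row 5, prepending L[row]:
  step 1: row=5, L[5]='$', prepend. Next row=LF[5]=0
  step 2: row=0, L[0]='p', prepend. Next row=LF[0]=4
  step 3: row=4, L[4]='q', prepend. Next row=LF[4]=6
  step 4: row=6, L[6]='R', prepend. Next row=LF[6]=3
  step 5: row=3, L[3]='R', prepend. Next row=LF[3]=2
  step 6: row=2, L[2]='Q', prepend. Next row=LF[2]=1
  step 7: row=1, L[1]='q', prepend. Next row=LF[1]=5
Reversed output: qQRRqp$

Answer: qQRRqp$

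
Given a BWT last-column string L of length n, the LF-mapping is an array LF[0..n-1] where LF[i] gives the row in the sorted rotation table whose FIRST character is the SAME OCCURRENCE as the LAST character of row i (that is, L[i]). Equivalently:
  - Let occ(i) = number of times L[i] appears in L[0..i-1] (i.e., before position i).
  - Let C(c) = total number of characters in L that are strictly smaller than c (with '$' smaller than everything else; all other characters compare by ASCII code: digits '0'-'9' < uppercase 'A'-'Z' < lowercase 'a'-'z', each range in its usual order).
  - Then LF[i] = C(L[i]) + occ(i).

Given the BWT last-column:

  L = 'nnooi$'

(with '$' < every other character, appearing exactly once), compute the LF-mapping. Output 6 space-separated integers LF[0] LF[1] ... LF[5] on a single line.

Char counts: '$':1, 'i':1, 'n':2, 'o':2
C (first-col start): C('$')=0, C('i')=1, C('n')=2, C('o')=4
L[0]='n': occ=0, LF[0]=C('n')+0=2+0=2
L[1]='n': occ=1, LF[1]=C('n')+1=2+1=3
L[2]='o': occ=0, LF[2]=C('o')+0=4+0=4
L[3]='o': occ=1, LF[3]=C('o')+1=4+1=5
L[4]='i': occ=0, LF[4]=C('i')+0=1+0=1
L[5]='$': occ=0, LF[5]=C('$')+0=0+0=0

Answer: 2 3 4 5 1 0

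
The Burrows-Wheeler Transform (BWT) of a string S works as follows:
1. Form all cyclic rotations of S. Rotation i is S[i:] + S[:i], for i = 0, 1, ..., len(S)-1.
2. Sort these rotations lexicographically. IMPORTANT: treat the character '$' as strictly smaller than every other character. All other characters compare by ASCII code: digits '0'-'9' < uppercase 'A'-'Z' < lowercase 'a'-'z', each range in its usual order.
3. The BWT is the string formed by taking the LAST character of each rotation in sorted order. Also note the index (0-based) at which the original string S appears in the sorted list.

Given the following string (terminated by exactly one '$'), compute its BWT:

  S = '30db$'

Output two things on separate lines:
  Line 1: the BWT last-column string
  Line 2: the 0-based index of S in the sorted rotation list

All 5 rotations (rotation i = S[i:]+S[:i]):
  rot[0] = 30db$
  rot[1] = 0db$3
  rot[2] = db$30
  rot[3] = b$30d
  rot[4] = $30db
Sorted (with $ < everything):
  sorted[0] = $30db  (last char: 'b')
  sorted[1] = 0db$3  (last char: '3')
  sorted[2] = 30db$  (last char: '$')
  sorted[3] = b$30d  (last char: 'd')
  sorted[4] = db$30  (last char: '0')
Last column: b3$d0
Original string S is at sorted index 2

Answer: b3$d0
2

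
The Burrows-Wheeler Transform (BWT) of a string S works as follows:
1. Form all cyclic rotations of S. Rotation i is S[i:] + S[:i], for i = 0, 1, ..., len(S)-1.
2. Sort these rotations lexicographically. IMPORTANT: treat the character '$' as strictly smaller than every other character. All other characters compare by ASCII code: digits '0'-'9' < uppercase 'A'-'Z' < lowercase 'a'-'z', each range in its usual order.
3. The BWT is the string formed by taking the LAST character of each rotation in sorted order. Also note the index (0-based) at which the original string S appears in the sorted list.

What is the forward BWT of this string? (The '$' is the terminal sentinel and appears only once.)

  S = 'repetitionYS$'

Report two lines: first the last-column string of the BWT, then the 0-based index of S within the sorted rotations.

All 13 rotations (rotation i = S[i:]+S[:i]):
  rot[0] = repetitionYS$
  rot[1] = epetitionYS$r
  rot[2] = petitionYS$re
  rot[3] = etitionYS$rep
  rot[4] = titionYS$repe
  rot[5] = itionYS$repet
  rot[6] = tionYS$repeti
  rot[7] = ionYS$repetit
  rot[8] = onYS$repetiti
  rot[9] = nYS$repetitio
  rot[10] = YS$repetition
  rot[11] = S$repetitionY
  rot[12] = $repetitionYS
Sorted (with $ < everything):
  sorted[0] = $repetitionYS  (last char: 'S')
  sorted[1] = S$repetitionY  (last char: 'Y')
  sorted[2] = YS$repetition  (last char: 'n')
  sorted[3] = epetitionYS$r  (last char: 'r')
  sorted[4] = etitionYS$rep  (last char: 'p')
  sorted[5] = ionYS$repetit  (last char: 't')
  sorted[6] = itionYS$repet  (last char: 't')
  sorted[7] = nYS$repetitio  (last char: 'o')
  sorted[8] = onYS$repetiti  (last char: 'i')
  sorted[9] = petitionYS$re  (last char: 'e')
  sorted[10] = repetitionYS$  (last char: '$')
  sorted[11] = tionYS$repeti  (last char: 'i')
  sorted[12] = titionYS$repe  (last char: 'e')
Last column: SYnrpttoie$ie
Original string S is at sorted index 10

Answer: SYnrpttoie$ie
10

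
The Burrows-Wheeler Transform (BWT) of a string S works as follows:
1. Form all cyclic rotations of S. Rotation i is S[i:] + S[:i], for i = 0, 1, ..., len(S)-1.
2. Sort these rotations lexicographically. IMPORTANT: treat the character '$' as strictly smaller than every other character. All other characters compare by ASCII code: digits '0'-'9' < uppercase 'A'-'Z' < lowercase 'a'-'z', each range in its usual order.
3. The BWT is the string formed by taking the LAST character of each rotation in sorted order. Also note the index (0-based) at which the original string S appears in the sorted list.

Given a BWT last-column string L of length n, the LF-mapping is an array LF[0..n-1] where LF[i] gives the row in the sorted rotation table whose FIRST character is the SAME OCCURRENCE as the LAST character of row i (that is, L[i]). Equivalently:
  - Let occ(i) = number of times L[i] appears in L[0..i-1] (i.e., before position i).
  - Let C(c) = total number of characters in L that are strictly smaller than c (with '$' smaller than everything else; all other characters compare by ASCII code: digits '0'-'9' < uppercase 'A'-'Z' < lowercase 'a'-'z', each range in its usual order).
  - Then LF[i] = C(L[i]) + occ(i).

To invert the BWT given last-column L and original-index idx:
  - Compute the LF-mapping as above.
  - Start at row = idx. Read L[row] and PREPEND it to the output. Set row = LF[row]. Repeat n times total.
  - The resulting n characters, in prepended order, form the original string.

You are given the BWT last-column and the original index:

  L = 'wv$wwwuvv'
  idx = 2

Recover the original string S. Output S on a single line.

Answer: vuwvwvww$

Derivation:
LF mapping: 5 2 0 6 7 8 1 3 4
Walk LF starting at row 2, prepending L[row]:
  step 1: row=2, L[2]='$', prepend. Next row=LF[2]=0
  step 2: row=0, L[0]='w', prepend. Next row=LF[0]=5
  step 3: row=5, L[5]='w', prepend. Next row=LF[5]=8
  step 4: row=8, L[8]='v', prepend. Next row=LF[8]=4
  step 5: row=4, L[4]='w', prepend. Next row=LF[4]=7
  step 6: row=7, L[7]='v', prepend. Next row=LF[7]=3
  step 7: row=3, L[3]='w', prepend. Next row=LF[3]=6
  step 8: row=6, L[6]='u', prepend. Next row=LF[6]=1
  step 9: row=1, L[1]='v', prepend. Next row=LF[1]=2
Reversed output: vuwvwvww$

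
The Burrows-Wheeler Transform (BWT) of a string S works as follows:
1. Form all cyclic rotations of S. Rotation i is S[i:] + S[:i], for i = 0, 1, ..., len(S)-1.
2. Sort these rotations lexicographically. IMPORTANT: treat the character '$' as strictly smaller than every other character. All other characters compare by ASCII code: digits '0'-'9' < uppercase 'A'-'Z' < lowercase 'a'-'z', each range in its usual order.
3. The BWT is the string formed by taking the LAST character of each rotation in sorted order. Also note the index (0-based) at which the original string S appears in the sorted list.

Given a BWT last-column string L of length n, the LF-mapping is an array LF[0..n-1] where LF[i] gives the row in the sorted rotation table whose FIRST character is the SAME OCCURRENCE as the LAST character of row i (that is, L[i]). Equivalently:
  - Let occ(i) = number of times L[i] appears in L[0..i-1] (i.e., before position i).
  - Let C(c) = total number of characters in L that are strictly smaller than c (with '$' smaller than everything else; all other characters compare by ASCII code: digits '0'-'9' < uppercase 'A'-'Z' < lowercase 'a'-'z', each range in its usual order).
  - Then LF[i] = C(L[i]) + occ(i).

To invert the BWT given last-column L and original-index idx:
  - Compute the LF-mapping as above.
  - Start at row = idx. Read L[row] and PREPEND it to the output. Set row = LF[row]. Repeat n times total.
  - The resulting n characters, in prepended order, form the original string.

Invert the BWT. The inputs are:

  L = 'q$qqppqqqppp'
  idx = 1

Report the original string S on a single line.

LF mapping: 6 0 7 8 1 2 9 10 11 3 4 5
Walk LF starting at row 1, prepending L[row]:
  step 1: row=1, L[1]='$', prepend. Next row=LF[1]=0
  step 2: row=0, L[0]='q', prepend. Next row=LF[0]=6
  step 3: row=6, L[6]='q', prepend. Next row=LF[6]=9
  step 4: row=9, L[9]='p', prepend. Next row=LF[9]=3
  step 5: row=3, L[3]='q', prepend. Next row=LF[3]=8
  step 6: row=8, L[8]='q', prepend. Next row=LF[8]=11
  step 7: row=11, L[11]='p', prepend. Next row=LF[11]=5
  step 8: row=5, L[5]='p', prepend. Next row=LF[5]=2
  step 9: row=2, L[2]='q', prepend. Next row=LF[2]=7
  step 10: row=7, L[7]='q', prepend. Next row=LF[7]=10
  step 11: row=10, L[10]='p', prepend. Next row=LF[10]=4
  step 12: row=4, L[4]='p', prepend. Next row=LF[4]=1
Reversed output: ppqqppqqpqq$

Answer: ppqqppqqpqq$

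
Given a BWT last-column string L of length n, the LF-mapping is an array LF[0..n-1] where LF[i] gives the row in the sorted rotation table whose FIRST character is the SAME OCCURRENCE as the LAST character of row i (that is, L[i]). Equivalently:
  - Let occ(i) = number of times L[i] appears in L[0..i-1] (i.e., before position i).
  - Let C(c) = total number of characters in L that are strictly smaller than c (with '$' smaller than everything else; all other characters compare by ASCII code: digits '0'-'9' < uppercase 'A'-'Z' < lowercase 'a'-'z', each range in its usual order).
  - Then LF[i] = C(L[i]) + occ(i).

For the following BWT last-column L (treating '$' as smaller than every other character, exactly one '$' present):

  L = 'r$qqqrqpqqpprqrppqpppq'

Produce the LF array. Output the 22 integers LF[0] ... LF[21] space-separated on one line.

Answer: 18 0 9 10 11 19 12 1 13 14 2 3 20 15 21 4 5 16 6 7 8 17

Derivation:
Char counts: '$':1, 'p':8, 'q':9, 'r':4
C (first-col start): C('$')=0, C('p')=1, C('q')=9, C('r')=18
L[0]='r': occ=0, LF[0]=C('r')+0=18+0=18
L[1]='$': occ=0, LF[1]=C('$')+0=0+0=0
L[2]='q': occ=0, LF[2]=C('q')+0=9+0=9
L[3]='q': occ=1, LF[3]=C('q')+1=9+1=10
L[4]='q': occ=2, LF[4]=C('q')+2=9+2=11
L[5]='r': occ=1, LF[5]=C('r')+1=18+1=19
L[6]='q': occ=3, LF[6]=C('q')+3=9+3=12
L[7]='p': occ=0, LF[7]=C('p')+0=1+0=1
L[8]='q': occ=4, LF[8]=C('q')+4=9+4=13
L[9]='q': occ=5, LF[9]=C('q')+5=9+5=14
L[10]='p': occ=1, LF[10]=C('p')+1=1+1=2
L[11]='p': occ=2, LF[11]=C('p')+2=1+2=3
L[12]='r': occ=2, LF[12]=C('r')+2=18+2=20
L[13]='q': occ=6, LF[13]=C('q')+6=9+6=15
L[14]='r': occ=3, LF[14]=C('r')+3=18+3=21
L[15]='p': occ=3, LF[15]=C('p')+3=1+3=4
L[16]='p': occ=4, LF[16]=C('p')+4=1+4=5
L[17]='q': occ=7, LF[17]=C('q')+7=9+7=16
L[18]='p': occ=5, LF[18]=C('p')+5=1+5=6
L[19]='p': occ=6, LF[19]=C('p')+6=1+6=7
L[20]='p': occ=7, LF[20]=C('p')+7=1+7=8
L[21]='q': occ=8, LF[21]=C('q')+8=9+8=17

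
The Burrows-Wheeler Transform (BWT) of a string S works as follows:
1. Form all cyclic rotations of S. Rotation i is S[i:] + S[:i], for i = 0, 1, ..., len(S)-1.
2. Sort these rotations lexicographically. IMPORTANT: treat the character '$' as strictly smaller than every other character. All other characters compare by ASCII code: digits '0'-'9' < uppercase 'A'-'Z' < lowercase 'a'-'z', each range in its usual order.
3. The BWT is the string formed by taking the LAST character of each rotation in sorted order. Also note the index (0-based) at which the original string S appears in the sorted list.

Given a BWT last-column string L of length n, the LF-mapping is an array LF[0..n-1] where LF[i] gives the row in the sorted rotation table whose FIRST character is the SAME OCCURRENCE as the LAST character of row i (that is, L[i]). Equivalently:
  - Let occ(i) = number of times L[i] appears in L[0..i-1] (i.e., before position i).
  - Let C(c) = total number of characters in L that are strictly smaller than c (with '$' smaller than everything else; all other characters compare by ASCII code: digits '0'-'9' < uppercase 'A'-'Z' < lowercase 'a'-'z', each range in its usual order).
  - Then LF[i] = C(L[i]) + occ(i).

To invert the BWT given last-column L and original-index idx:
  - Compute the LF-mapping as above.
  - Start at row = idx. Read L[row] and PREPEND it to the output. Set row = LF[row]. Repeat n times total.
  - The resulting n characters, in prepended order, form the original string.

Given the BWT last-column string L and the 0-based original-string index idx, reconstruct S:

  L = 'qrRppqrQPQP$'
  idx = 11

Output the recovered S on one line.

LF mapping: 8 10 5 6 7 9 11 3 1 4 2 0
Walk LF starting at row 11, prepending L[row]:
  step 1: row=11, L[11]='$', prepend. Next row=LF[11]=0
  step 2: row=0, L[0]='q', prepend. Next row=LF[0]=8
  step 3: row=8, L[8]='P', prepend. Next row=LF[8]=1
  step 4: row=1, L[1]='r', prepend. Next row=LF[1]=10
  step 5: row=10, L[10]='P', prepend. Next row=LF[10]=2
  step 6: row=2, L[2]='R', prepend. Next row=LF[2]=5
  step 7: row=5, L[5]='q', prepend. Next row=LF[5]=9
  step 8: row=9, L[9]='Q', prepend. Next row=LF[9]=4
  step 9: row=4, L[4]='p', prepend. Next row=LF[4]=7
  step 10: row=7, L[7]='Q', prepend. Next row=LF[7]=3
  step 11: row=3, L[3]='p', prepend. Next row=LF[3]=6
  step 12: row=6, L[6]='r', prepend. Next row=LF[6]=11
Reversed output: rpQpQqRPrPq$

Answer: rpQpQqRPrPq$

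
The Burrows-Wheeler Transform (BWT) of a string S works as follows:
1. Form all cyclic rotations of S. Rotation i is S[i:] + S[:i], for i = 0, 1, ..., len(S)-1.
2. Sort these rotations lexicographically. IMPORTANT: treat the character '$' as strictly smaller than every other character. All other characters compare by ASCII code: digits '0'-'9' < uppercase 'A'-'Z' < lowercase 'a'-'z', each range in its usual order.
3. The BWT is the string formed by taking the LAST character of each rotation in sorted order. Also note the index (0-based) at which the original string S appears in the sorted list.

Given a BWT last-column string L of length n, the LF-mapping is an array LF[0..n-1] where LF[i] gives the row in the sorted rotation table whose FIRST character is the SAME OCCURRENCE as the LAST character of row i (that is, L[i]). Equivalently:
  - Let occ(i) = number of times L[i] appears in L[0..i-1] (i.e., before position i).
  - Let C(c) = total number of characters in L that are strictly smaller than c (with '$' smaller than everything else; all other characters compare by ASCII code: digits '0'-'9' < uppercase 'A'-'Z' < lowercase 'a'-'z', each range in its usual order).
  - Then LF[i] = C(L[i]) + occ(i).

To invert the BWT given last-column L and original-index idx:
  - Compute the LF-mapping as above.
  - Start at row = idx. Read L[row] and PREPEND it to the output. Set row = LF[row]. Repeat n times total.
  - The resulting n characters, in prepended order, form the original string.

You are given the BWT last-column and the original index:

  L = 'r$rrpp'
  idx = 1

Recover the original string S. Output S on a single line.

Answer: prprr$

Derivation:
LF mapping: 3 0 4 5 1 2
Walk LF starting at row 1, prepending L[row]:
  step 1: row=1, L[1]='$', prepend. Next row=LF[1]=0
  step 2: row=0, L[0]='r', prepend. Next row=LF[0]=3
  step 3: row=3, L[3]='r', prepend. Next row=LF[3]=5
  step 4: row=5, L[5]='p', prepend. Next row=LF[5]=2
  step 5: row=2, L[2]='r', prepend. Next row=LF[2]=4
  step 6: row=4, L[4]='p', prepend. Next row=LF[4]=1
Reversed output: prprr$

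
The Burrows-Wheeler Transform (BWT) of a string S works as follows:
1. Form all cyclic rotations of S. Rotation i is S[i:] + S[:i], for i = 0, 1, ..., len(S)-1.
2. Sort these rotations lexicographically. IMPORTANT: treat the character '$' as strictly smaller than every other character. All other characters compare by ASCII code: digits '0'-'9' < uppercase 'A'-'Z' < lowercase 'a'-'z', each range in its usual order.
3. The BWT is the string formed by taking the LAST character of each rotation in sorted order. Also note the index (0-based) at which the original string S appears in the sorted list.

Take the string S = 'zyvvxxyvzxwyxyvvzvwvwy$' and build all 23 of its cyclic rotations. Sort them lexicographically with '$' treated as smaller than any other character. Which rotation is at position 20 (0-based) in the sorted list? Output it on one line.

All 23 rotations (rotation i = S[i:]+S[:i]):
  rot[0] = zyvvxxyvzxwyxyvvzvwvwy$
  rot[1] = yvvxxyvzxwyxyvvzvwvwy$z
  rot[2] = vvxxyvzxwyxyvvzvwvwy$zy
  rot[3] = vxxyvzxwyxyvvzvwvwy$zyv
  rot[4] = xxyvzxwyxyvvzvwvwy$zyvv
  rot[5] = xyvzxwyxyvvzvwvwy$zyvvx
  rot[6] = yvzxwyxyvvzvwvwy$zyvvxx
  rot[7] = vzxwyxyvvzvwvwy$zyvvxxy
  rot[8] = zxwyxyvvzvwvwy$zyvvxxyv
  rot[9] = xwyxyvvzvwvwy$zyvvxxyvz
  rot[10] = wyxyvvzvwvwy$zyvvxxyvzx
  rot[11] = yxyvvzvwvwy$zyvvxxyvzxw
  rot[12] = xyvvzvwvwy$zyvvxxyvzxwy
  rot[13] = yvvzvwvwy$zyvvxxyvzxwyx
  rot[14] = vvzvwvwy$zyvvxxyvzxwyxy
  rot[15] = vzvwvwy$zyvvxxyvzxwyxyv
  rot[16] = zvwvwy$zyvvxxyvzxwyxyvv
  rot[17] = vwvwy$zyvvxxyvzxwyxyvvz
  rot[18] = wvwy$zyvvxxyvzxwyxyvvzv
  rot[19] = vwy$zyvvxxyvzxwyxyvvzvw
  rot[20] = wy$zyvvxxyvzxwyxyvvzvwv
  rot[21] = y$zyvvxxyvzxwyxyvvzvwvw
  rot[22] = $zyvvxxyvzxwyxyvvzvwvwy
Sorted (with $ < everything):
  sorted[0] = $zyvvxxyvzxwyxyvvzvwvwy
  sorted[1] = vvxxyvzxwyxyvvzvwvwy$zy
  sorted[2] = vvzvwvwy$zyvvxxyvzxwyxy
  sorted[3] = vwvwy$zyvvxxyvzxwyxyvvz
  sorted[4] = vwy$zyvvxxyvzxwyxyvvzvw
  sorted[5] = vxxyvzxwyxyvvzvwvwy$zyv
  sorted[6] = vzvwvwy$zyvvxxyvzxwyxyv
  sorted[7] = vzxwyxyvvzvwvwy$zyvvxxy
  sorted[8] = wvwy$zyvvxxyvzxwyxyvvzv
  sorted[9] = wy$zyvvxxyvzxwyxyvvzvwv
  sorted[10] = wyxyvvzvwvwy$zyvvxxyvzx
  sorted[11] = xwyxyvvzvwvwy$zyvvxxyvz
  sorted[12] = xxyvzxwyxyvvzvwvwy$zyvv
  sorted[13] = xyvvzvwvwy$zyvvxxyvzxwy
  sorted[14] = xyvzxwyxyvvzvwvwy$zyvvx
  sorted[15] = y$zyvvxxyvzxwyxyvvzvwvw
  sorted[16] = yvvxxyvzxwyxyvvzvwvwy$z
  sorted[17] = yvvzvwvwy$zyvvxxyvzxwyx
  sorted[18] = yvzxwyxyvvzvwvwy$zyvvxx
  sorted[19] = yxyvvzvwvwy$zyvvxxyvzxw
  sorted[20] = zvwvwy$zyvvxxyvzxwyxyvv
  sorted[21] = zxwyxyvvzvwvwy$zyvvxxyv
  sorted[22] = zyvvxxyvzxwyxyvvzvwvwy$
sorted[20] = zvwvwy$zyvvxxyvzxwyxyvv

Answer: zvwvwy$zyvvxxyvzxwyxyvv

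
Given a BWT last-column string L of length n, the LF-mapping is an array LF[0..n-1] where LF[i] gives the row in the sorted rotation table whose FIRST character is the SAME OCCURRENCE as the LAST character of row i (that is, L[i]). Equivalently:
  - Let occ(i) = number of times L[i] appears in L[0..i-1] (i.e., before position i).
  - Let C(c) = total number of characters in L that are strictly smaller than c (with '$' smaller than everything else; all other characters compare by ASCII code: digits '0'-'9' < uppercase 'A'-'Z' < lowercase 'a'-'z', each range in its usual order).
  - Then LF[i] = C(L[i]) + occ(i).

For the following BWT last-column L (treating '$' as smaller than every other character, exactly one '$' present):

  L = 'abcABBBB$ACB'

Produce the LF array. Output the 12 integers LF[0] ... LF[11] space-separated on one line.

Answer: 9 10 11 1 3 4 5 6 0 2 8 7

Derivation:
Char counts: '$':1, 'A':2, 'B':5, 'C':1, 'a':1, 'b':1, 'c':1
C (first-col start): C('$')=0, C('A')=1, C('B')=3, C('C')=8, C('a')=9, C('b')=10, C('c')=11
L[0]='a': occ=0, LF[0]=C('a')+0=9+0=9
L[1]='b': occ=0, LF[1]=C('b')+0=10+0=10
L[2]='c': occ=0, LF[2]=C('c')+0=11+0=11
L[3]='A': occ=0, LF[3]=C('A')+0=1+0=1
L[4]='B': occ=0, LF[4]=C('B')+0=3+0=3
L[5]='B': occ=1, LF[5]=C('B')+1=3+1=4
L[6]='B': occ=2, LF[6]=C('B')+2=3+2=5
L[7]='B': occ=3, LF[7]=C('B')+3=3+3=6
L[8]='$': occ=0, LF[8]=C('$')+0=0+0=0
L[9]='A': occ=1, LF[9]=C('A')+1=1+1=2
L[10]='C': occ=0, LF[10]=C('C')+0=8+0=8
L[11]='B': occ=4, LF[11]=C('B')+4=3+4=7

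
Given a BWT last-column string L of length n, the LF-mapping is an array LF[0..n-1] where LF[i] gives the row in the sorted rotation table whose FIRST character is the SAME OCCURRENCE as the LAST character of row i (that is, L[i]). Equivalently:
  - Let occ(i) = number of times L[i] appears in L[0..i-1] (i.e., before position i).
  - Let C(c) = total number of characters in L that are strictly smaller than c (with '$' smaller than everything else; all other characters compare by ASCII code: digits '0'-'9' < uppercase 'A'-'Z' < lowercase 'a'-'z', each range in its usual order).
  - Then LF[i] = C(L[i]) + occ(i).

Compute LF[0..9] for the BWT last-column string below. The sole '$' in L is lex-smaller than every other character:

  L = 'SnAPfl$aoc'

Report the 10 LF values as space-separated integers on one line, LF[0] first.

Answer: 3 8 1 2 6 7 0 4 9 5

Derivation:
Char counts: '$':1, 'A':1, 'P':1, 'S':1, 'a':1, 'c':1, 'f':1, 'l':1, 'n':1, 'o':1
C (first-col start): C('$')=0, C('A')=1, C('P')=2, C('S')=3, C('a')=4, C('c')=5, C('f')=6, C('l')=7, C('n')=8, C('o')=9
L[0]='S': occ=0, LF[0]=C('S')+0=3+0=3
L[1]='n': occ=0, LF[1]=C('n')+0=8+0=8
L[2]='A': occ=0, LF[2]=C('A')+0=1+0=1
L[3]='P': occ=0, LF[3]=C('P')+0=2+0=2
L[4]='f': occ=0, LF[4]=C('f')+0=6+0=6
L[5]='l': occ=0, LF[5]=C('l')+0=7+0=7
L[6]='$': occ=0, LF[6]=C('$')+0=0+0=0
L[7]='a': occ=0, LF[7]=C('a')+0=4+0=4
L[8]='o': occ=0, LF[8]=C('o')+0=9+0=9
L[9]='c': occ=0, LF[9]=C('c')+0=5+0=5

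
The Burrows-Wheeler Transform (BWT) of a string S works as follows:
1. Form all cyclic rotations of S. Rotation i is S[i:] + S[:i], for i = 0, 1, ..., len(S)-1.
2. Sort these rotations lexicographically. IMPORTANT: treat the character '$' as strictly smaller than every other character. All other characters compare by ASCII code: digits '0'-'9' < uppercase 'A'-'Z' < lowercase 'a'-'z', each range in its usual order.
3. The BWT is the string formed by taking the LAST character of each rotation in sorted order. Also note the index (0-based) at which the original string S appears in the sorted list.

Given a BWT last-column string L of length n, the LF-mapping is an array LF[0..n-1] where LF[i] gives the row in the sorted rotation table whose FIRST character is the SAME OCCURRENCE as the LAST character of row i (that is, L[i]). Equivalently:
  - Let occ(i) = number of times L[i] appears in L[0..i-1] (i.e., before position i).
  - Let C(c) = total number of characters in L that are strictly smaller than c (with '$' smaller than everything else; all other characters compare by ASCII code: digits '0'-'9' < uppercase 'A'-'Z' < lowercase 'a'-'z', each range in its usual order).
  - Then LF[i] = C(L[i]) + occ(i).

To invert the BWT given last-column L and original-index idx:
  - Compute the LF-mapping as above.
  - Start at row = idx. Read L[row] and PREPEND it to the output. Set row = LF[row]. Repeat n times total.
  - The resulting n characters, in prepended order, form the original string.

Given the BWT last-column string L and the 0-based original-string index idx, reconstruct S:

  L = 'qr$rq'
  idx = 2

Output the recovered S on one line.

Answer: qrrq$

Derivation:
LF mapping: 1 3 0 4 2
Walk LF starting at row 2, prepending L[row]:
  step 1: row=2, L[2]='$', prepend. Next row=LF[2]=0
  step 2: row=0, L[0]='q', prepend. Next row=LF[0]=1
  step 3: row=1, L[1]='r', prepend. Next row=LF[1]=3
  step 4: row=3, L[3]='r', prepend. Next row=LF[3]=4
  step 5: row=4, L[4]='q', prepend. Next row=LF[4]=2
Reversed output: qrrq$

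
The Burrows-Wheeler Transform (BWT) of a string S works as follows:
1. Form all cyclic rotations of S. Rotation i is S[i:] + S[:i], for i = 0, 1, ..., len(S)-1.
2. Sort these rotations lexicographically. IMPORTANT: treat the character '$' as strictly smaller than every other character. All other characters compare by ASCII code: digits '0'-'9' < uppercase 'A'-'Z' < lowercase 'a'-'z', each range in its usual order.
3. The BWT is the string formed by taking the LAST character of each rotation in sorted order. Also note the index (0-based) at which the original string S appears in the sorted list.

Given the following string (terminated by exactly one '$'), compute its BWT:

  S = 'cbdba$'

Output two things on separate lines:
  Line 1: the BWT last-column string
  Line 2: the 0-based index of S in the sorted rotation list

All 6 rotations (rotation i = S[i:]+S[:i]):
  rot[0] = cbdba$
  rot[1] = bdba$c
  rot[2] = dba$cb
  rot[3] = ba$cbd
  rot[4] = a$cbdb
  rot[5] = $cbdba
Sorted (with $ < everything):
  sorted[0] = $cbdba  (last char: 'a')
  sorted[1] = a$cbdb  (last char: 'b')
  sorted[2] = ba$cbd  (last char: 'd')
  sorted[3] = bdba$c  (last char: 'c')
  sorted[4] = cbdba$  (last char: '$')
  sorted[5] = dba$cb  (last char: 'b')
Last column: abdc$b
Original string S is at sorted index 4

Answer: abdc$b
4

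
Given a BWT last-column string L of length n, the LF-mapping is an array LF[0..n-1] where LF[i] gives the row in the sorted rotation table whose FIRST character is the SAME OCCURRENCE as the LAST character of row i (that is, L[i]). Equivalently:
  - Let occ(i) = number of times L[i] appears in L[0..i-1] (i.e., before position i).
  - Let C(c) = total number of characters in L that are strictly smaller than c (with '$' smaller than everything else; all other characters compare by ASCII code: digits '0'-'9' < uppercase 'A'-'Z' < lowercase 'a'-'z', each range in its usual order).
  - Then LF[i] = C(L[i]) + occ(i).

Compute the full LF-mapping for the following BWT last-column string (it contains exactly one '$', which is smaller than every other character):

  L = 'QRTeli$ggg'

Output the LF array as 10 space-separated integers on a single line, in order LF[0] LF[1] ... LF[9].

Answer: 1 2 3 4 9 8 0 5 6 7

Derivation:
Char counts: '$':1, 'Q':1, 'R':1, 'T':1, 'e':1, 'g':3, 'i':1, 'l':1
C (first-col start): C('$')=0, C('Q')=1, C('R')=2, C('T')=3, C('e')=4, C('g')=5, C('i')=8, C('l')=9
L[0]='Q': occ=0, LF[0]=C('Q')+0=1+0=1
L[1]='R': occ=0, LF[1]=C('R')+0=2+0=2
L[2]='T': occ=0, LF[2]=C('T')+0=3+0=3
L[3]='e': occ=0, LF[3]=C('e')+0=4+0=4
L[4]='l': occ=0, LF[4]=C('l')+0=9+0=9
L[5]='i': occ=0, LF[5]=C('i')+0=8+0=8
L[6]='$': occ=0, LF[6]=C('$')+0=0+0=0
L[7]='g': occ=0, LF[7]=C('g')+0=5+0=5
L[8]='g': occ=1, LF[8]=C('g')+1=5+1=6
L[9]='g': occ=2, LF[9]=C('g')+2=5+2=7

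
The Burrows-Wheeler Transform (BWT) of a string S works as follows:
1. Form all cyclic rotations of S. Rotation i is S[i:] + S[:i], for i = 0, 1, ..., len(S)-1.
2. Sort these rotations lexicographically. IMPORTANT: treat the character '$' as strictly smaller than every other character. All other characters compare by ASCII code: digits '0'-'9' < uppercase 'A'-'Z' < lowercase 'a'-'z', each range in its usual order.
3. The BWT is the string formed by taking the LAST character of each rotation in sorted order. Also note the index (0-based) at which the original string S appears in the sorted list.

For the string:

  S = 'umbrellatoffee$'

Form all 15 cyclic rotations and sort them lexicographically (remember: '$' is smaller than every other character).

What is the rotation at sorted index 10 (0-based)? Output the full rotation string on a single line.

Answer: mbrellatoffee$u

Derivation:
All 15 rotations (rotation i = S[i:]+S[:i]):
  rot[0] = umbrellatoffee$
  rot[1] = mbrellatoffee$u
  rot[2] = brellatoffee$um
  rot[3] = rellatoffee$umb
  rot[4] = ellatoffee$umbr
  rot[5] = llatoffee$umbre
  rot[6] = latoffee$umbrel
  rot[7] = atoffee$umbrell
  rot[8] = toffee$umbrella
  rot[9] = offee$umbrellat
  rot[10] = ffee$umbrellato
  rot[11] = fee$umbrellatof
  rot[12] = ee$umbrellatoff
  rot[13] = e$umbrellatoffe
  rot[14] = $umbrellatoffee
Sorted (with $ < everything):
  sorted[0] = $umbrellatoffee
  sorted[1] = atoffee$umbrell
  sorted[2] = brellatoffee$um
  sorted[3] = e$umbrellatoffe
  sorted[4] = ee$umbrellatoff
  sorted[5] = ellatoffee$umbr
  sorted[6] = fee$umbrellatof
  sorted[7] = ffee$umbrellato
  sorted[8] = latoffee$umbrel
  sorted[9] = llatoffee$umbre
  sorted[10] = mbrellatoffee$u
  sorted[11] = offee$umbrellat
  sorted[12] = rellatoffee$umb
  sorted[13] = toffee$umbrella
  sorted[14] = umbrellatoffee$
sorted[10] = mbrellatoffee$u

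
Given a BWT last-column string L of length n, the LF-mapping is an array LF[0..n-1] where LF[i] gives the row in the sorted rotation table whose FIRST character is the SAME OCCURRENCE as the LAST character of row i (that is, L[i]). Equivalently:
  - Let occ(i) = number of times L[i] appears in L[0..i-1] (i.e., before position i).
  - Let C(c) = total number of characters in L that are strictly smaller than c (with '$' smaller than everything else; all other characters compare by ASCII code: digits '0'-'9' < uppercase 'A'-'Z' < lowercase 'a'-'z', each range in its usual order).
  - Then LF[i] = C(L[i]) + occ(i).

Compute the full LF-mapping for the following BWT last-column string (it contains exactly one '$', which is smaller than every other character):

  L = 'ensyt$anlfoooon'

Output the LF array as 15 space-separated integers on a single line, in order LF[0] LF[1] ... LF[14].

Char counts: '$':1, 'a':1, 'e':1, 'f':1, 'l':1, 'n':3, 'o':4, 's':1, 't':1, 'y':1
C (first-col start): C('$')=0, C('a')=1, C('e')=2, C('f')=3, C('l')=4, C('n')=5, C('o')=8, C('s')=12, C('t')=13, C('y')=14
L[0]='e': occ=0, LF[0]=C('e')+0=2+0=2
L[1]='n': occ=0, LF[1]=C('n')+0=5+0=5
L[2]='s': occ=0, LF[2]=C('s')+0=12+0=12
L[3]='y': occ=0, LF[3]=C('y')+0=14+0=14
L[4]='t': occ=0, LF[4]=C('t')+0=13+0=13
L[5]='$': occ=0, LF[5]=C('$')+0=0+0=0
L[6]='a': occ=0, LF[6]=C('a')+0=1+0=1
L[7]='n': occ=1, LF[7]=C('n')+1=5+1=6
L[8]='l': occ=0, LF[8]=C('l')+0=4+0=4
L[9]='f': occ=0, LF[9]=C('f')+0=3+0=3
L[10]='o': occ=0, LF[10]=C('o')+0=8+0=8
L[11]='o': occ=1, LF[11]=C('o')+1=8+1=9
L[12]='o': occ=2, LF[12]=C('o')+2=8+2=10
L[13]='o': occ=3, LF[13]=C('o')+3=8+3=11
L[14]='n': occ=2, LF[14]=C('n')+2=5+2=7

Answer: 2 5 12 14 13 0 1 6 4 3 8 9 10 11 7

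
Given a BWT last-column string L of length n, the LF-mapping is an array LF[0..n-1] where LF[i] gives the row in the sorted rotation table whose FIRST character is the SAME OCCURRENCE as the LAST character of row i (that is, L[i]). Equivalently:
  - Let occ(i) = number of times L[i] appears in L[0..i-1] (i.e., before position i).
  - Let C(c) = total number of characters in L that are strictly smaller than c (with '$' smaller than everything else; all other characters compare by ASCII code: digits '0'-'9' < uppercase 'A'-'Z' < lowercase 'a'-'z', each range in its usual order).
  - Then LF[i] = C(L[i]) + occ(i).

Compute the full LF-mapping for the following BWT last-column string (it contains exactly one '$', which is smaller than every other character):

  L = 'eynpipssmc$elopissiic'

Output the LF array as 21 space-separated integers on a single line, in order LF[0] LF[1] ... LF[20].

Char counts: '$':1, 'c':2, 'e':2, 'i':4, 'l':1, 'm':1, 'n':1, 'o':1, 'p':3, 's':4, 'y':1
C (first-col start): C('$')=0, C('c')=1, C('e')=3, C('i')=5, C('l')=9, C('m')=10, C('n')=11, C('o')=12, C('p')=13, C('s')=16, C('y')=20
L[0]='e': occ=0, LF[0]=C('e')+0=3+0=3
L[1]='y': occ=0, LF[1]=C('y')+0=20+0=20
L[2]='n': occ=0, LF[2]=C('n')+0=11+0=11
L[3]='p': occ=0, LF[3]=C('p')+0=13+0=13
L[4]='i': occ=0, LF[4]=C('i')+0=5+0=5
L[5]='p': occ=1, LF[5]=C('p')+1=13+1=14
L[6]='s': occ=0, LF[6]=C('s')+0=16+0=16
L[7]='s': occ=1, LF[7]=C('s')+1=16+1=17
L[8]='m': occ=0, LF[8]=C('m')+0=10+0=10
L[9]='c': occ=0, LF[9]=C('c')+0=1+0=1
L[10]='$': occ=0, LF[10]=C('$')+0=0+0=0
L[11]='e': occ=1, LF[11]=C('e')+1=3+1=4
L[12]='l': occ=0, LF[12]=C('l')+0=9+0=9
L[13]='o': occ=0, LF[13]=C('o')+0=12+0=12
L[14]='p': occ=2, LF[14]=C('p')+2=13+2=15
L[15]='i': occ=1, LF[15]=C('i')+1=5+1=6
L[16]='s': occ=2, LF[16]=C('s')+2=16+2=18
L[17]='s': occ=3, LF[17]=C('s')+3=16+3=19
L[18]='i': occ=2, LF[18]=C('i')+2=5+2=7
L[19]='i': occ=3, LF[19]=C('i')+3=5+3=8
L[20]='c': occ=1, LF[20]=C('c')+1=1+1=2

Answer: 3 20 11 13 5 14 16 17 10 1 0 4 9 12 15 6 18 19 7 8 2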